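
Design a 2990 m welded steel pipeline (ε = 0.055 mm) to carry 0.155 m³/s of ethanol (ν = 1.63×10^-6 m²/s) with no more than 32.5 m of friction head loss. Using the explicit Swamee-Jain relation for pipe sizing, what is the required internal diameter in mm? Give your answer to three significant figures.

Swamee-Jain (Type III): D = 0.66·[ε^1.25·(LQ²/(gh_f))^4.75 + ν·Q^9.4·(L/(gh_f))^5.2]^0.04
LQ²/(gh_f) = 0.2253; L/(gh_f) = 9.378
Term 1 = ε^1.25·(…)^4.75 = 3.99×10^-9; Term 2 = ν·Q^9.4·(…)^5.2 = 4.53×10^-9
D = 0.66·(3.99×10^-9 + 4.53×10^-9)^0.04 = 0.3139 m = 314 mm
Check: V = 2.00 m/s, Re = 3.86×10^5, f = 0.01567, h_f = 30.5 m ≈ 32.5 m ✓

D ≈ 314 mm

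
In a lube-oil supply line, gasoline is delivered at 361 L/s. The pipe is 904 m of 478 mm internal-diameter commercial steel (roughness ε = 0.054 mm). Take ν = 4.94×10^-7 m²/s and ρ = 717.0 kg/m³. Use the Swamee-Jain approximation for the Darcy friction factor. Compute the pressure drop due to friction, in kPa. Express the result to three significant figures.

Δp ≈ 36.0 kPa

V = 4Q/(πD²) = 4·0.361/(π·0.478²) = 2.012 m/s
Re = VD/ν = 2.012·0.478/4.94×10^-7 = 1.95×10^6 → turbulent
ε/D = 0.054/478 = 1.13×10^-4
Swamee-Jain: f = 0.01312
h_f = f(L/D)V²/(2g) = 0.01312·(904/0.478)·2.012²/(2·9.81) = 5.117 m
Δp = ρg·h_f = 717.0·9.81·5.117 = 35.99 kPa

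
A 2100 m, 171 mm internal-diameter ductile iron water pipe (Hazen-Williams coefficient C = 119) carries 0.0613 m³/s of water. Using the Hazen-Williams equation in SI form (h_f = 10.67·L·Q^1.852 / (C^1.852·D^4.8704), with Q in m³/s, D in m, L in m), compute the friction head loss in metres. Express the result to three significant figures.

h_f ≈ 99.2 m

h_f = 10.67·2100·0.0613^1.852 / (119^1.852·0.171^4.8704) = 99.19 m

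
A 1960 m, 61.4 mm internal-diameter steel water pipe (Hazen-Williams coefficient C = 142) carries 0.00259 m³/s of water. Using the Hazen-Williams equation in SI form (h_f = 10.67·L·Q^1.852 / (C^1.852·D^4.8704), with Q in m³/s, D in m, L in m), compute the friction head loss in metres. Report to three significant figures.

h_f ≈ 27.9 m

h_f = 10.67·1960·0.00259^1.852 / (142^1.852·0.0614^4.8704) = 27.92 m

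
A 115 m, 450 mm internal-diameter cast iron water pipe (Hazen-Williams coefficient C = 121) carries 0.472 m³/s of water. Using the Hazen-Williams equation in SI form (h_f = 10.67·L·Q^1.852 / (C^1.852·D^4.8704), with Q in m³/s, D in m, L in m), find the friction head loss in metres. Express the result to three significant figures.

h_f = 10.67·115·0.472^1.852 / (121^1.852·0.450^4.8704) = 2.073 m

h_f ≈ 2.07 m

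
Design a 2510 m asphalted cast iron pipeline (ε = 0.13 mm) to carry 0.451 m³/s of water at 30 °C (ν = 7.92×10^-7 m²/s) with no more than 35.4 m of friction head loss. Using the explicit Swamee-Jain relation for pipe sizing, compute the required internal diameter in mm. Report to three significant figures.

Swamee-Jain (Type III): D = 0.66·[ε^1.25·(LQ²/(gh_f))^4.75 + ν·Q^9.4·(L/(gh_f))^5.2]^0.04
LQ²/(gh_f) = 1.470; L/(gh_f) = 7.228
Term 1 = ε^1.25·(…)^4.75 = 8.66×10^-5; Term 2 = ν·Q^9.4·(…)^5.2 = 1.30×10^-5
D = 0.66·(8.66×10^-5 + 1.30×10^-5)^0.04 = 0.4565 m = 457 mm
Check: V = 2.76 m/s, Re = 1.59×10^6, f = 0.01535, h_f = 32.6 m ≈ 35.4 m ✓

D ≈ 457 mm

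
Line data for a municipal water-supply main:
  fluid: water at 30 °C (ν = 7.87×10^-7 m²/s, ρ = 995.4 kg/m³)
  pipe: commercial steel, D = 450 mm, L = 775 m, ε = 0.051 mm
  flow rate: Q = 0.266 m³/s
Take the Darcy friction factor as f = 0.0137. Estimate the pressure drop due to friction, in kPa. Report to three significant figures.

Δp ≈ 32.8 kPa

V = 4Q/(πD²) = 4·0.266/(π·0.450²) = 1.673 m/s
h_f = f(L/D)V²/(2g) = 0.01370·(775/0.450)·1.673²/(2·9.81) = 3.364 m
Δp = ρg·h_f = 995.4·9.81·3.364 = 32.85 kPa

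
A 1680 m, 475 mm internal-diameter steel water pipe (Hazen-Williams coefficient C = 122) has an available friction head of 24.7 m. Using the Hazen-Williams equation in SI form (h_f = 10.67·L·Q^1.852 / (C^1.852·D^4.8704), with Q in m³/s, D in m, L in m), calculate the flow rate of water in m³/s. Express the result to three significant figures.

Q ≈ 0.491 m³/s

Rearranging: Q = [h_f·C^1.852·D^4.8704 / (10.67·L)]^(1/1.852)
Q = [24.7·122^1.852·0.475^4.8704 / (10.67·1680)]^0.540 = 0.4914 m³/s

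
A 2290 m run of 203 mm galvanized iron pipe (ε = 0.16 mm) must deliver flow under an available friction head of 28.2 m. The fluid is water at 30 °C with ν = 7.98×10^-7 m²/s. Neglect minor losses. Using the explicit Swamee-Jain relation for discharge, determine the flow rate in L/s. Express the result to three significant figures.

Swamee-Jain (Type II): Q = -0.965·√(gD⁵h_f/L)·ln[ε/(3.7D) + √(3.17ν²L/(gD³h_f))]
√(gD⁵h_f/L) = √(9.81·0.203⁵·28.2/2290) = 0.006453
ε/(3.7D) = 2.13×10^-4; √(3.17ν²L/(gD³h_f)) = 4.47×10^-5
Q = -0.965·0.006453·ln(2.577×10^-4) = 0.05146 m³/s
Check: V = 1.59 m/s, Re = 4.04×10^5, f = 0.01954, h_f = 28.4 m ≈ 28.2 m ✓

Q ≈ 51.5 L/s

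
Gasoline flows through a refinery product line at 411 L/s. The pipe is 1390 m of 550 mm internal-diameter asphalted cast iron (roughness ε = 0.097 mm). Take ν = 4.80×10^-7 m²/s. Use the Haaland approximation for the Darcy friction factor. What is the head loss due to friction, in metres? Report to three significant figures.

h_f ≈ 5.36 m

V = 4Q/(πD²) = 4·0.411/(π·0.550²) = 1.730 m/s
Re = VD/ν = 1.730·0.550/4.80×10^-7 = 1.98×10^6 → turbulent
ε/D = 0.097/550 = 1.76×10^-4
Haaland: f = 0.01390
h_f = f(L/D)V²/(2g) = 0.01390·(1390/0.550)·1.730²/(2·9.81) = 5.360 m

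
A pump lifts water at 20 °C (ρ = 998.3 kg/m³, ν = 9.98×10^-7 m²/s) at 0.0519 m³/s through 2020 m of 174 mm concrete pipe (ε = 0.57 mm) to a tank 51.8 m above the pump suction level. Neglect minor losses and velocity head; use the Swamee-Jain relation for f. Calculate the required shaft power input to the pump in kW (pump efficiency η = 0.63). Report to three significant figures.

P_shaft ≈ 104 kW

V = 4Q/(πD²) = 2.183 m/s; Re = 3.81×10^5; ε/D = 0.00328; f = 0.02729
h_f = f(L/D)V²/2g = 76.91 m
Total head H = z + h_f = 51.8 + 76.91 = 128.7 m
P_hyd = ρgQH = 998.3·9.81·0.0519·128.7 = 65.42 kW
P_shaft = P_hyd/η = 65.42/0.63 = 103.8 kW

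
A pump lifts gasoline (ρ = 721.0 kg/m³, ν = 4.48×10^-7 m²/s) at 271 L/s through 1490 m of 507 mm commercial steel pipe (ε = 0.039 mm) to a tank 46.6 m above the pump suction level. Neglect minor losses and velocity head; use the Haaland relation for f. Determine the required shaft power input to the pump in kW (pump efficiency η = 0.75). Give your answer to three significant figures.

V = 4Q/(πD²) = 1.342 m/s; Re = 1.52×10^6; ε/D = 7.69×10^-5; f = 0.01253
h_f = f(L/D)V²/2g = 3.382 m
Total head H = z + h_f = 46.6 + 3.382 = 49.98 m
P_hyd = ρgQH = 721.0·9.81·0.271·49.98 = 95.81 kW
P_shaft = P_hyd/η = 95.81/0.75 = 127.7 kW

P_shaft ≈ 128 kW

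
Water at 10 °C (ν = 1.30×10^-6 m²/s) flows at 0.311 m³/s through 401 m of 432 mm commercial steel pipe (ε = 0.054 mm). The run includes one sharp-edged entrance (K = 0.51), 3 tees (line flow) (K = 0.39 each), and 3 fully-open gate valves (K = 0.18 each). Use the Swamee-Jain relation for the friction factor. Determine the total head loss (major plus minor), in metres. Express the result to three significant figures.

V = 4Q/(πD²) = 2.122 m/s; V²/2g = 0.2295 m
Re = 7.05×10^5, ε/D = 1.25×10^-4 → f = 0.01426 (Swamee-Jain)
Major: h_f = f(L/D)·V²/2g = 0.01426·928.2·0.2295 = 3.038 m
Minor: ΣK = 2.22; h_m = ΣK·V²/2g = 0.5094 m
Total H_L = 3.038 + 0.5094 = 3.547 m

H_L ≈ 3.55 m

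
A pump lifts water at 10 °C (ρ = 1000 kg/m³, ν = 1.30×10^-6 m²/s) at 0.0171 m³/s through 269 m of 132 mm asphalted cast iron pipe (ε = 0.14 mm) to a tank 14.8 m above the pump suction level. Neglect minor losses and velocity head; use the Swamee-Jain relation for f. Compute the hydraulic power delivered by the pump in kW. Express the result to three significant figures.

V = 4Q/(πD²) = 1.250 m/s; Re = 1.27×10^5; ε/D = 0.00106; f = 0.02210
h_f = f(L/D)V²/2g = 3.584 m
Total head H = z + h_f = 14.8 + 3.584 = 18.38 m
P_hyd = ρgQH = 1000·9.81·0.0171·18.38 = 3.084 kW

P_hyd ≈ 3.08 kW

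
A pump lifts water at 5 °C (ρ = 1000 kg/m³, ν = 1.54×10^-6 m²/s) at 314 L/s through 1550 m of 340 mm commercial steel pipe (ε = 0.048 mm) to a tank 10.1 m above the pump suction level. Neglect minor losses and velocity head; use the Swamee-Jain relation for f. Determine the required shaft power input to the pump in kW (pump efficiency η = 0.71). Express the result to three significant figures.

V = 4Q/(πD²) = 3.458 m/s; Re = 7.64×10^5; ε/D = 1.41×10^-4; f = 0.01436
h_f = f(L/D)V²/2g = 39.92 m
Total head H = z + h_f = 10.1 + 39.92 = 50.02 m
P_hyd = ρgQH = 1000·9.81·0.314·50.02 = 154.1 kW
P_shaft = P_hyd/η = 154.1/0.71 = 217.0 kW

P_shaft ≈ 217 kW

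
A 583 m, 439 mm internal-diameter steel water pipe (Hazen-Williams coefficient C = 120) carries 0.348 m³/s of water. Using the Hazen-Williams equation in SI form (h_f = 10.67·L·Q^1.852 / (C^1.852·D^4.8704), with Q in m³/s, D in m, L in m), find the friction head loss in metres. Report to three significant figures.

h_f ≈ 6.85 m

h_f = 10.67·583·0.348^1.852 / (120^1.852·0.439^4.8704) = 6.848 m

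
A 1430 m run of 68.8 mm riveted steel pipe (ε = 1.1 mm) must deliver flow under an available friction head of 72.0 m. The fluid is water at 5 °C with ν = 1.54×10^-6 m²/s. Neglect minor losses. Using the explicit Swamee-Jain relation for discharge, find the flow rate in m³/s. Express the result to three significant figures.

Q ≈ 0.00454 m³/s

Swamee-Jain (Type II): Q = -0.965·√(gD⁵h_f/L)·ln[ε/(3.7D) + √(3.17ν²L/(gD³h_f))]
√(gD⁵h_f/L) = √(9.81·0.0688⁵·72.0/1430) = 8.726×10^-4
ε/(3.7D) = 0.00432; √(3.17ν²L/(gD³h_f)) = 2.16×10^-4
Q = -0.965·8.726×10^-4·ln(0.004537) = 0.004543 m³/s
Check: V = 1.22 m/s, Re = 5.46×10^4, f = 0.04589, h_f = 72.6 m ≈ 72.0 m ✓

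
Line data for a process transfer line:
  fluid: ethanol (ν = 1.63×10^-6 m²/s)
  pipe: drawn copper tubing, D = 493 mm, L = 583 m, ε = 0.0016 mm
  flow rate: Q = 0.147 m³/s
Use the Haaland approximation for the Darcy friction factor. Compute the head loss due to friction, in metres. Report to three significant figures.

V = 4Q/(πD²) = 4·0.147/(π·0.493²) = 0.7701 m/s
Re = VD/ν = 0.7701·0.493/1.63×10^-6 = 2.33×10^5 → turbulent
ε/D = 0.0016/493 = 3.25×10^-6
Haaland: f = 0.01507
h_f = f(L/D)V²/(2g) = 0.01507·(583/0.493)·0.7701²/(2·9.81) = 0.5386 m

h_f ≈ 0.539 m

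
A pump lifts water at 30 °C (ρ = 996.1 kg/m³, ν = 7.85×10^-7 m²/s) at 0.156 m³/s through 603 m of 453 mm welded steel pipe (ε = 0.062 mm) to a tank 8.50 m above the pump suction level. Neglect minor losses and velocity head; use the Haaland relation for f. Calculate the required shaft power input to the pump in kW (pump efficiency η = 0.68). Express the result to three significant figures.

V = 4Q/(πD²) = 0.9679 m/s; Re = 5.59×10^5; ε/D = 1.37×10^-4; f = 0.01451
h_f = f(L/D)V²/2g = 0.9220 m
Total head H = z + h_f = 8.50 + 0.9220 = 9.422 m
P_hyd = ρgQH = 996.1·9.81·0.156·9.422 = 14.36 kW
P_shaft = P_hyd/η = 14.36/0.68 = 21.12 kW

P_shaft ≈ 21.1 kW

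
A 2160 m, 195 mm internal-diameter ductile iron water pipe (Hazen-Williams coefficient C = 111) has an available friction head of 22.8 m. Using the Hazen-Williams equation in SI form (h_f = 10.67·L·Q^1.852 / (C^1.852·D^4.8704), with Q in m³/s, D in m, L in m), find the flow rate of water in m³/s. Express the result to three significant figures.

Q ≈ 0.0360 m³/s

Rearranging: Q = [h_f·C^1.852·D^4.8704 / (10.67·L)]^(1/1.852)
Q = [22.8·111^1.852·0.195^4.8704 / (10.67·2160)]^0.540 = 0.03596 m³/s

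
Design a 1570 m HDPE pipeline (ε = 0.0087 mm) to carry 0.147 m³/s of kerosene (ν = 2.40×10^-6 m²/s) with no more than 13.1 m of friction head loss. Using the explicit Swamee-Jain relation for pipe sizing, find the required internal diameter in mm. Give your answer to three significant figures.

Swamee-Jain (Type III): D = 0.66·[ε^1.25·(LQ²/(gh_f))^4.75 + ν·Q^9.4·(L/(gh_f))^5.2]^0.04
LQ²/(gh_f) = 0.2640; L/(gh_f) = 12.22
Term 1 = ε^1.25·(…)^4.75 = 8.45×10^-10; Term 2 = ν·Q^9.4·(…)^5.2 = 1.60×10^-8
D = 0.66·(8.45×10^-10 + 1.60×10^-8)^0.04 = 0.3226 m = 323 mm
Check: V = 1.80 m/s, Re = 2.42×10^5, f = 0.01525, h_f = 12.2 m ≈ 13.1 m ✓

D ≈ 323 mm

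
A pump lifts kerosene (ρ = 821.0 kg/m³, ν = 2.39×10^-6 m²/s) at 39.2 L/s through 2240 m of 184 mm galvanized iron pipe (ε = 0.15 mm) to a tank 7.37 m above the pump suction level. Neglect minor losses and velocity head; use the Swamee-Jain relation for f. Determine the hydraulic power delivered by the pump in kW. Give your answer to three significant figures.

V = 4Q/(πD²) = 1.474 m/s; Re = 1.13×10^5; ε/D = 8.15×10^-4; f = 0.02140
h_f = f(L/D)V²/2g = 28.86 m
Total head H = z + h_f = 7.37 + 28.86 = 36.23 m
P_hyd = ρgQH = 821.0·9.81·0.0392·36.23 = 11.44 kW

P_hyd ≈ 11.4 kW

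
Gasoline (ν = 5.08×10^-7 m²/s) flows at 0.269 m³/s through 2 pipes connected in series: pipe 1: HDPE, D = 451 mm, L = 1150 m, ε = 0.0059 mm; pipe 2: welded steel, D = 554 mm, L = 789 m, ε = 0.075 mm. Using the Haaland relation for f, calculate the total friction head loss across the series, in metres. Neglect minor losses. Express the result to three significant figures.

H ≈ 5.35 m

Pipe 1: V = 1.684 m/s, Re = 1.49×10^6, ε/D = 1.31×10^-5, f = 0.01116, h_1 = f(L/D)V²/2g = 4.112 m
Pipe 2: V = 1.116 m/s, Re = 1.22×10^6, ε/D = 1.35×10^-4, f = 0.01365, h_2 = f(L/D)V²/2g = 1.234 m
Series → Q common, losses add: H = Σh = 5.346 m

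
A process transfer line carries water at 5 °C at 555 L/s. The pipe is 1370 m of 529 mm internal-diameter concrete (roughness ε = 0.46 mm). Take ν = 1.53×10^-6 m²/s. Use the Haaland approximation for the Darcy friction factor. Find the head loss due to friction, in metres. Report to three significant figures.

V = 4Q/(πD²) = 4·0.555/(π·0.529²) = 2.525 m/s
Re = VD/ν = 2.525·0.529/1.53×10^-6 = 8.73×10^5 → turbulent
ε/D = 0.46/529 = 8.70×10^-4
Haaland: f = 0.01936
h_f = f(L/D)V²/(2g) = 0.01936·(1370/0.529)·2.525²/(2·9.81) = 16.29 m

h_f ≈ 16.3 m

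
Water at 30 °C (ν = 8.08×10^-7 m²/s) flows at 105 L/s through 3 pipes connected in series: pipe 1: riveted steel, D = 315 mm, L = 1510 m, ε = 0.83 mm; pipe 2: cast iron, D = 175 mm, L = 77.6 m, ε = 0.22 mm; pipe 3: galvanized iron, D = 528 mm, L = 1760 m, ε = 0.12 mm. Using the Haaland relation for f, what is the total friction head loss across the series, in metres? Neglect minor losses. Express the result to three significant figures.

H ≈ 21.0 m

Pipe 1: V = 1.347 m/s, Re = 5.25×10^5, ε/D = 0.00263, f = 0.02554, h_1 = f(L/D)V²/2g = 11.33 m
Pipe 2: V = 4.365 m/s, Re = 9.45×10^5, ε/D = 0.00126, f = 0.02106, h_2 = f(L/D)V²/2g = 9.069 m
Pipe 3: V = 0.4795 m/s, Re = 3.13×10^5, ε/D = 2.27×10^-4, f = 0.01620, h_3 = f(L/D)V²/2g = 0.6329 m
Series → Q common, losses add: H = Σh = 21.03 m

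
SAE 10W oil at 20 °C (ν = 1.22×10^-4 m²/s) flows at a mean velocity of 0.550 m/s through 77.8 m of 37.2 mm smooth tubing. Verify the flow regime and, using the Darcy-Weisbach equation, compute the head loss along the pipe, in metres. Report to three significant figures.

h_f ≈ 12.3 m

Re = VD/ν = 0.550·0.03720/1.22×10^-4 = 168 → laminar (Re < 2300)
f = 64/Re = 0.3816
h_f = f(L/D)V²/(2g) = 0.3816·(77.8/0.03720)·0.550²/(2·9.81) = 12.31 m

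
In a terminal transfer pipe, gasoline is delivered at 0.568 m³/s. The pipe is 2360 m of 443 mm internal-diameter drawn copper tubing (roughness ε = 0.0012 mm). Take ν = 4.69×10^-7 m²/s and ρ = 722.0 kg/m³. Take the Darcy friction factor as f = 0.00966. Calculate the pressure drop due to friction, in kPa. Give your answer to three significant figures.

Δp ≈ 252 kPa

V = 4Q/(πD²) = 4·0.568/(π·0.443²) = 3.685 m/s
h_f = f(L/D)V²/(2g) = 0.009660·(2360/0.443)·3.685²/(2·9.81) = 35.62 m
Δp = ρg·h_f = 722.0·9.81·35.62 = 252.3 kPa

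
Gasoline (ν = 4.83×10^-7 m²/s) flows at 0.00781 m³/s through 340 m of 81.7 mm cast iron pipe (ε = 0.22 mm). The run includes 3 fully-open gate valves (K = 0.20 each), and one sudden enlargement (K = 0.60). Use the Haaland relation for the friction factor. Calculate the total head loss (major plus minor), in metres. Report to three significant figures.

V = 4Q/(πD²) = 1.490 m/s; V²/2g = 0.1131 m
Re = 2.52×10^5, ε/D = 0.00269 → f = 0.02595 (Haaland)
Major: h_f = f(L/D)·V²/2g = 0.02595·4162·0.1131 = 12.22 m
Minor: ΣK = 1.20; h_m = ΣK·V²/2g = 0.1357 m
Total H_L = 12.22 + 0.1357 = 12.35 m

H_L ≈ 12.4 m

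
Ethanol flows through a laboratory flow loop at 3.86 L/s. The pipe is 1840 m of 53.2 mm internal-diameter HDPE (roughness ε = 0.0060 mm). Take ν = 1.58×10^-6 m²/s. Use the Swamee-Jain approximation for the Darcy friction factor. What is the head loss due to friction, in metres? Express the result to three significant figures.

h_f ≈ 109 m

V = 4Q/(πD²) = 4·0.00386/(π·0.0532²) = 1.736 m/s
Re = VD/ν = 1.736·0.0532/1.58×10^-6 = 5.85×10^4 → turbulent
ε/D = 0.0060/53.2 = 1.13×10^-4
Swamee-Jain: f = 0.02054
h_f = f(L/D)V²/(2g) = 0.02054·(1840/0.0532)·1.736²/(2·9.81) = 109.2 m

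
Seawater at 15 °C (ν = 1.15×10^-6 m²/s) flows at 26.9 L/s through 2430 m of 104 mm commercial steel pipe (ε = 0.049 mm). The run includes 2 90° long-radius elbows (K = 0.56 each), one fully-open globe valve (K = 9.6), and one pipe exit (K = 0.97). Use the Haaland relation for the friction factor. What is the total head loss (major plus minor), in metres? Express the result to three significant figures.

H_L ≈ 220 m

V = 4Q/(πD²) = 3.167 m/s; V²/2g = 0.5111 m
Re = 2.86×10^5, ε/D = 4.71×10^-4 → f = 0.01796 (Haaland)
Major: h_f = f(L/D)·V²/2g = 0.01796·23365·0.5111 = 214.5 m
Minor: ΣK = 11.7; h_m = ΣK·V²/2g = 5.975 m
Total H_L = 214.5 + 5.975 = 220.5 m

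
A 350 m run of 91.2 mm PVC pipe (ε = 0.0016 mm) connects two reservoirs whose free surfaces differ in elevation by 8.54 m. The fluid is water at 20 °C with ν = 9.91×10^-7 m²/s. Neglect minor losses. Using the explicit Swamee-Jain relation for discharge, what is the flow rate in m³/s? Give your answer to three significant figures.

Q ≈ 0.0106 m³/s

Swamee-Jain (Type II): Q = -0.965·√(gD⁵h_f/L)·ln[ε/(3.7D) + √(3.17ν²L/(gD³h_f))]
√(gD⁵h_f/L) = √(9.81·0.0912⁵·8.54/350) = 0.001229
ε/(3.7D) = 4.74×10^-6; √(3.17ν²L/(gD³h_f)) = 1.31×10^-4
Q = -0.965·0.001229·ln(1.357×10^-4) = 0.01056 m³/s
Check: V = 1.62 m/s, Re = 1.49×10^5, f = 0.01660, h_f = 8.49 m ≈ 8.54 m ✓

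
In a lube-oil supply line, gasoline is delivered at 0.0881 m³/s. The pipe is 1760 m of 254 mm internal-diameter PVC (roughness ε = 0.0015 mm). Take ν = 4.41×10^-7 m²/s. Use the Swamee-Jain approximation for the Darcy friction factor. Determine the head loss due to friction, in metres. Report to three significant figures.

V = 4Q/(πD²) = 4·0.0881/(π·0.254²) = 1.739 m/s
Re = VD/ν = 1.739·0.254/4.41×10^-7 = 1.00×10^6 → turbulent
ε/D = 0.0015/254 = 5.91×10^-6
Swamee-Jain: f = 0.01175
h_f = f(L/D)V²/(2g) = 0.01175·(1760/0.254)·1.739²/(2·9.81) = 12.55 m

h_f ≈ 12.5 m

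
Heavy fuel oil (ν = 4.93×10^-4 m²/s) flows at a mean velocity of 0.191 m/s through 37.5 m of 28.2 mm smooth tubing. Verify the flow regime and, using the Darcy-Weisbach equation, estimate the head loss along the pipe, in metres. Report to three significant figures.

Re = VD/ν = 0.191·0.02820/4.93×10^-4 = 10.9 → laminar (Re < 2300)
f = 64/Re = 5.858
h_f = f(L/D)V²/(2g) = 5.858·(37.5/0.02820)·0.191²/(2·9.81) = 14.48 m

h_f ≈ 14.5 m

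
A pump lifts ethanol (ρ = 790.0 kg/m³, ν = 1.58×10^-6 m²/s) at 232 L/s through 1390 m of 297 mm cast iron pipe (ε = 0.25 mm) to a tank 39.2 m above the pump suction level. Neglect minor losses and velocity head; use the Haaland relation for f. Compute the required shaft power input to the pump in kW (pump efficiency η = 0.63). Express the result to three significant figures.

P_shaft ≈ 260 kW

V = 4Q/(πD²) = 3.349 m/s; Re = 6.29×10^5; ε/D = 8.42×10^-4; f = 0.01935
h_f = f(L/D)V²/2g = 51.76 m
Total head H = z + h_f = 39.2 + 51.76 = 90.96 m
P_hyd = ρgQH = 790.0·9.81·0.232·90.96 = 163.5 kW
P_shaft = P_hyd/η = 163.5/0.63 = 259.6 kW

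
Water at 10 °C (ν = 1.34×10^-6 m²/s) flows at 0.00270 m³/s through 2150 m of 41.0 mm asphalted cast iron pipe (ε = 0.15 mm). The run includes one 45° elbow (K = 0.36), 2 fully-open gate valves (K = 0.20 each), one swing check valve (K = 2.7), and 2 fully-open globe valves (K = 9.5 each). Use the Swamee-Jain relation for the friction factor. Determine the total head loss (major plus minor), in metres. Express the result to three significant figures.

H_L ≈ 338 m

V = 4Q/(πD²) = 2.045 m/s; V²/2g = 0.2132 m
Re = 6.26×10^4, ε/D = 0.00366 → f = 0.02977 (Swamee-Jain)
Major: h_f = f(L/D)·V²/2g = 0.02977·52439·0.2132 = 332.8 m
Minor: ΣK = 22.5; h_m = ΣK·V²/2g = 4.788 m
Total H_L = 332.8 + 4.788 = 337.6 m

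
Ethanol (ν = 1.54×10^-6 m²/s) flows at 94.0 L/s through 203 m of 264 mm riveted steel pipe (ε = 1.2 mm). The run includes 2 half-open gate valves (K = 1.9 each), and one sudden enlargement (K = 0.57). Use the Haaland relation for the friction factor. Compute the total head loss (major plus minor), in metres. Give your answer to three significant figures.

H_L ≈ 4.11 m

V = 4Q/(πD²) = 1.717 m/s; V²/2g = 0.1503 m
Re = 2.94×10^5, ε/D = 0.00455 → f = 0.02988 (Haaland)
Major: h_f = f(L/D)·V²/2g = 0.02988·768.9·0.1503 = 3.454 m
Minor: ΣK = 4.37; h_m = ΣK·V²/2g = 0.6568 m
Total H_L = 3.454 + 0.6568 = 4.110 m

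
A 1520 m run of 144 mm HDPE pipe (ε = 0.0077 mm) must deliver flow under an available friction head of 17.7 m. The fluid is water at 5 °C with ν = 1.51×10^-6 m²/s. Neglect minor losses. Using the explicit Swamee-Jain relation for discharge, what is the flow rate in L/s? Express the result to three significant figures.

Q ≈ 22.4 L/s

Swamee-Jain (Type II): Q = -0.965·√(gD⁵h_f/L)·ln[ε/(3.7D) + √(3.17ν²L/(gD³h_f))]
√(gD⁵h_f/L) = √(9.81·0.144⁵·17.7/1520) = 0.002660
ε/(3.7D) = 1.45×10^-5; √(3.17ν²L/(gD³h_f)) = 1.46×10^-4
Q = -0.965·0.002660·ln(1.600×10^-4) = 0.02243 m³/s
Check: V = 1.38 m/s, Re = 1.31×10^5, f = 0.01726, h_f = 17.6 m ≈ 17.7 m ✓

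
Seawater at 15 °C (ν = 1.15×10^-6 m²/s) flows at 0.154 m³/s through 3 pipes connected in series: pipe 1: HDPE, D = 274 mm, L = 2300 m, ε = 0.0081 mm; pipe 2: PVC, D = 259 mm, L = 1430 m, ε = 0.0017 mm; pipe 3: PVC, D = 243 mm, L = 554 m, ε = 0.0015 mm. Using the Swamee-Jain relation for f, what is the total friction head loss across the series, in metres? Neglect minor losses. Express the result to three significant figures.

H ≈ 84.5 m

Pipe 1: V = 2.612 m/s, Re = 6.22×10^5, ε/D = 2.96×10^-5, f = 0.01311, h_1 = f(L/D)V²/2g = 38.27 m
Pipe 2: V = 2.923 m/s, Re = 6.58×10^5, ε/D = 6.56×10^-6, f = 0.01260, h_2 = f(L/D)V²/2g = 30.28 m
Pipe 3: V = 3.321 m/s, Re = 7.02×10^5, ε/D = 6.17×10^-6, f = 0.01246, h_3 = f(L/D)V²/2g = 15.96 m
Series → Q common, losses add: H = Σh = 84.51 m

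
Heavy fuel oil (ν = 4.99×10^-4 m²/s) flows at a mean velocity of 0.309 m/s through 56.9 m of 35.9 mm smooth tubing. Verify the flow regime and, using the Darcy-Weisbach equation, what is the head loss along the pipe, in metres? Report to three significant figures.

h_f ≈ 22.2 m

Re = VD/ν = 0.309·0.03590/4.99×10^-4 = 22.2 → laminar (Re < 2300)
f = 64/Re = 2.879
h_f = f(L/D)V²/(2g) = 2.879·(56.9/0.03590)·0.309²/(2·9.81) = 22.21 m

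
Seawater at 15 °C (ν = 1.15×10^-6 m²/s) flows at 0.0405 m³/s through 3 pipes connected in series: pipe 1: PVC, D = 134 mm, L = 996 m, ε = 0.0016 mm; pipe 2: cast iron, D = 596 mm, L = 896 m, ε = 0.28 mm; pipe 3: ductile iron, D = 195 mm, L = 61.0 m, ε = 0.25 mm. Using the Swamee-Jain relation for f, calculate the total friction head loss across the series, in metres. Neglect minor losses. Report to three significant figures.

Pipe 1: V = 2.872 m/s, Re = 3.35×10^5, ε/D = 1.19×10^-5, f = 0.01423, h_1 = f(L/D)V²/2g = 44.47 m
Pipe 2: V = 0.1452 m/s, Re = 7.52×10^4, ε/D = 4.70×10^-4, f = 0.02110, h_2 = f(L/D)V²/2g = 0.03408 m
Pipe 3: V = 1.356 m/s, Re = 2.30×10^5, ε/D = 0.00128, f = 0.02209, h_3 = f(L/D)V²/2g = 0.6477 m
Series → Q common, losses add: H = Σh = 45.15 m

H ≈ 45.2 m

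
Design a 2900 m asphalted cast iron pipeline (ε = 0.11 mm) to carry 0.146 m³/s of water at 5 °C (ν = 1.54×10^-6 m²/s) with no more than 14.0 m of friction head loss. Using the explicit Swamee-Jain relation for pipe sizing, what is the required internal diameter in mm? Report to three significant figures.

D ≈ 367 mm

Swamee-Jain (Type III): D = 0.66·[ε^1.25·(LQ²/(gh_f))^4.75 + ν·Q^9.4·(L/(gh_f))^5.2]^0.04
LQ²/(gh_f) = 0.4501; L/(gh_f) = 21.12
Term 1 = ε^1.25·(…)^4.75 = 2.54×10^-7; Term 2 = ν·Q^9.4·(…)^5.2 = 1.66×10^-7
D = 0.66·(2.54×10^-7 + 1.66×10^-7)^0.04 = 0.3668 m = 367 mm
Check: V = 1.38 m/s, Re = 3.29×10^5, f = 0.01692, h_f = 13.0 m ≈ 14.0 m ✓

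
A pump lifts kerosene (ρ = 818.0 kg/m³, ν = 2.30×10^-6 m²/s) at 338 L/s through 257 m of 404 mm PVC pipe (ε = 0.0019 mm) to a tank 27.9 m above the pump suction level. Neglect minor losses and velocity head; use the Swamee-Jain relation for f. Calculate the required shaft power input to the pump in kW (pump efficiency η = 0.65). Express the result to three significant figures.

P_shaft ≈ 129 kW

V = 4Q/(πD²) = 2.637 m/s; Re = 4.63×10^5; ε/D = 4.70×10^-6; f = 0.01334
h_f = f(L/D)V²/2g = 3.008 m
Total head H = z + h_f = 27.9 + 3.008 = 30.91 m
P_hyd = ρgQH = 818.0·9.81·0.338·30.91 = 83.83 kW
P_shaft = P_hyd/η = 83.83/0.65 = 129.0 kW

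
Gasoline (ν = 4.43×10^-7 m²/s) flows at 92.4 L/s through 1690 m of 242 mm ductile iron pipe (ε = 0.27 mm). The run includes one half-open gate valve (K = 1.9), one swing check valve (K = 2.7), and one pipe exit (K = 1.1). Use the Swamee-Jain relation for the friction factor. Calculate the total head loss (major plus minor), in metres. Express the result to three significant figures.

H_L ≈ 30.6 m

V = 4Q/(πD²) = 2.009 m/s; V²/2g = 0.2057 m
Re = 1.10×10^6, ε/D = 0.00112 → f = 0.02051 (Swamee-Jain)
Major: h_f = f(L/D)·V²/2g = 0.02051·6983·0.2057 = 29.46 m
Minor: ΣK = 5.70; h_m = ΣK·V²/2g = 1.172 m
Total H_L = 29.46 + 1.172 = 30.63 m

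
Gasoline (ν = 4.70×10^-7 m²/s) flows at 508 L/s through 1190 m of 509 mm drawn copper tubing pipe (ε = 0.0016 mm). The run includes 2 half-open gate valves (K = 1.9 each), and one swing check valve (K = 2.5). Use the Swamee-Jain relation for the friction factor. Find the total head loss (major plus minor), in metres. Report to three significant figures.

H_L ≈ 9.45 m

V = 4Q/(πD²) = 2.497 m/s; V²/2g = 0.3177 m
Re = 2.70×10^6, ε/D = 3.14×10^-6 → f = 0.01003 (Swamee-Jain)
Major: h_f = f(L/D)·V²/2g = 0.01003·2338·0.3177 = 7.451 m
Minor: ΣK = 6.30; h_m = ΣK·V²/2g = 2.001 m
Total H_L = 7.451 + 2.001 = 9.452 m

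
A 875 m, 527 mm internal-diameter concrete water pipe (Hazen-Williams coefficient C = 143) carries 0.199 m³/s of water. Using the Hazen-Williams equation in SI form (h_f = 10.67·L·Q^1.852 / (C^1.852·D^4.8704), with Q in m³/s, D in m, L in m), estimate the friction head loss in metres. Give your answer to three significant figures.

h_f = 10.67·875·0.199^1.852 / (143^1.852·0.527^4.8704) = 1.084 m

h_f ≈ 1.08 m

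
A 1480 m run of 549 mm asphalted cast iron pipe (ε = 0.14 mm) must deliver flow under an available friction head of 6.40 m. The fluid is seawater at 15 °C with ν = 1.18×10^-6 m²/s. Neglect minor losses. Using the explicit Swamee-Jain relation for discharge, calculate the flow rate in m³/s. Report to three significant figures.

Swamee-Jain (Type II): Q = -0.965·√(gD⁵h_f/L)·ln[ε/(3.7D) + √(3.17ν²L/(gD³h_f))]
√(gD⁵h_f/L) = √(9.81·0.549⁵·6.40/1480) = 0.04600
ε/(3.7D) = 6.89×10^-5; √(3.17ν²L/(gD³h_f)) = 2.51×10^-5
Q = -0.965·0.04600·ln(9.400×10^-5) = 0.4116 m³/s
Check: V = 1.74 m/s, Re = 8.09×10^5, f = 0.01551, h_f = 6.44 m ≈ 6.40 m ✓

Q ≈ 0.412 m³/s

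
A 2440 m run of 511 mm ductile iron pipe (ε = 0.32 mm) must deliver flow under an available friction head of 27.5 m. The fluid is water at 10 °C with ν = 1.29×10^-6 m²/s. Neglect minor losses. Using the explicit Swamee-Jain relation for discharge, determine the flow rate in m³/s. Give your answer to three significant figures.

Q ≈ 0.514 m³/s

Swamee-Jain (Type II): Q = -0.965·√(gD⁵h_f/L)·ln[ε/(3.7D) + √(3.17ν²L/(gD³h_f))]
√(gD⁵h_f/L) = √(9.81·0.511⁵·27.5/2440) = 0.06207
ε/(3.7D) = 1.69×10^-4; √(3.17ν²L/(gD³h_f)) = 1.89×10^-5
Q = -0.965·0.06207·ln(1.882×10^-4) = 0.5138 m³/s
Check: V = 2.51 m/s, Re = 9.92×10^5, f = 0.01810, h_f = 27.7 m ≈ 27.5 m ✓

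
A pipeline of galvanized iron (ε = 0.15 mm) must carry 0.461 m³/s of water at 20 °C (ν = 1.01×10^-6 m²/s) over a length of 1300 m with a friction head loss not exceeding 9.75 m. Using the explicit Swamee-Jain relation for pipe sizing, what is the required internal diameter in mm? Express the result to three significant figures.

D ≈ 524 mm

Swamee-Jain (Type III): D = 0.66·[ε^1.25·(LQ²/(gh_f))^4.75 + ν·Q^9.4·(L/(gh_f))^5.2]^0.04
LQ²/(gh_f) = 2.888; L/(gh_f) = 13.59
Term 1 = ε^1.25·(…)^4.75 = 0.00256; Term 2 = ν·Q^9.4·(…)^5.2 = 5.45×10^-4
D = 0.66·(0.00256 + 5.45×10^-4)^0.04 = 0.5239 m = 524 mm
Check: V = 2.14 m/s, Re = 1.11×10^6, f = 0.01556, h_f = 9.00 m ≈ 9.75 m ✓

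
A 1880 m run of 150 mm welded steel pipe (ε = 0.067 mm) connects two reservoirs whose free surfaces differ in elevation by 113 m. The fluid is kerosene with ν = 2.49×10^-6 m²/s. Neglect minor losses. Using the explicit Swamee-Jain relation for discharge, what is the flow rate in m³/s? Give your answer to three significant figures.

Swamee-Jain (Type II): Q = -0.965·√(gD⁵h_f/L)·ln[ε/(3.7D) + √(3.17ν²L/(gD³h_f))]
√(gD⁵h_f/L) = √(9.81·0.150⁵·113/1880) = 0.006691
ε/(3.7D) = 1.21×10^-4; √(3.17ν²L/(gD³h_f)) = 9.94×10^-5
Q = -0.965·0.006691·ln(2.201×10^-4) = 0.05438 m³/s
Check: V = 3.08 m/s, Re = 1.85×10^5, f = 0.01879, h_f = 114 m ≈ 113 m ✓

Q ≈ 0.0544 m³/s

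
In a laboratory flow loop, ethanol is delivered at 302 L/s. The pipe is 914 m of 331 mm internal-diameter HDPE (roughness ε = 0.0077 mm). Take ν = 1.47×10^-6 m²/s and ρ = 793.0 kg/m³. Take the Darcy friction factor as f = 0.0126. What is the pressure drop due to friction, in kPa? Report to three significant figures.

Δp ≈ 170 kPa

V = 4Q/(πD²) = 4·0.302/(π·0.331²) = 3.510 m/s
h_f = f(L/D)V²/(2g) = 0.01260·(914/0.331)·3.510²/(2·9.81) = 21.84 m
Δp = ρg·h_f = 793.0·9.81·21.84 = 169.9 kPa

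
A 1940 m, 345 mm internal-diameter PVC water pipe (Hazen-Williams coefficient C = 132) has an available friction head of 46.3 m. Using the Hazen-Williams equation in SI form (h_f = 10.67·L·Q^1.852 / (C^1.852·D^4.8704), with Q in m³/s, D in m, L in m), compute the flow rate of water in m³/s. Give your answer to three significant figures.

Q ≈ 0.298 m³/s

Rearranging: Q = [h_f·C^1.852·D^4.8704 / (10.67·L)]^(1/1.852)
Q = [46.3·132^1.852·0.345^4.8704 / (10.67·1940)]^0.540 = 0.2979 m³/s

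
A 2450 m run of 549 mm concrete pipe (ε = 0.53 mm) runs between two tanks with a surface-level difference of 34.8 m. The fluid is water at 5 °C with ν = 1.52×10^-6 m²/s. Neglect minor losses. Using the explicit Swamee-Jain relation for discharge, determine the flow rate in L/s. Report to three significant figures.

Q ≈ 658 L/s

Swamee-Jain (Type II): Q = -0.965·√(gD⁵h_f/L)·ln[ε/(3.7D) + √(3.17ν²L/(gD³h_f))]
√(gD⁵h_f/L) = √(9.81·0.549⁵·34.8/2450) = 0.08336
ε/(3.7D) = 2.61×10^-4; √(3.17ν²L/(gD³h_f)) = 1.78×10^-5
Q = -0.965·0.08336·ln(2.787×10^-4) = 0.6585 m³/s
Check: V = 2.78 m/s, Re = 1.00×10^6, f = 0.01987, h_f = 35.0 m ≈ 34.8 m ✓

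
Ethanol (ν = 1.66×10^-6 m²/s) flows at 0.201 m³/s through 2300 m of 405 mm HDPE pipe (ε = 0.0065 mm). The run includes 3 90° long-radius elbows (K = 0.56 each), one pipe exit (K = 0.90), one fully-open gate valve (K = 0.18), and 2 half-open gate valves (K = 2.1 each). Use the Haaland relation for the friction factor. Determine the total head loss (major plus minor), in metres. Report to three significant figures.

V = 4Q/(πD²) = 1.560 m/s; V²/2g = 0.1241 m
Re = 3.81×10^5, ε/D = 1.60×10^-5 → f = 0.01388 (Haaland)
Major: h_f = f(L/D)·V²/2g = 0.01388·5679·0.1241 = 9.780 m
Minor: ΣK = 6.96; h_m = ΣK·V²/2g = 0.8636 m
Total H_L = 9.780 + 0.8636 = 10.64 m

H_L ≈ 10.6 m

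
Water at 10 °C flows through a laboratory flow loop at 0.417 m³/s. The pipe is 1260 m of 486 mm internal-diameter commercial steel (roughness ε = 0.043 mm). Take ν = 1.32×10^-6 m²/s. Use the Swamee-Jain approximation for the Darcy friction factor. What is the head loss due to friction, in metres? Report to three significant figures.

h_f ≈ 9.06 m

V = 4Q/(πD²) = 4·0.417/(π·0.486²) = 2.248 m/s
Re = VD/ν = 2.248·0.486/1.32×10^-6 = 8.28×10^5 → turbulent
ε/D = 0.043/486 = 8.85×10^-5
Swamee-Jain: f = 0.01357
h_f = f(L/D)V²/(2g) = 0.01357·(1260/0.486)·2.248²/(2·9.81) = 9.060 m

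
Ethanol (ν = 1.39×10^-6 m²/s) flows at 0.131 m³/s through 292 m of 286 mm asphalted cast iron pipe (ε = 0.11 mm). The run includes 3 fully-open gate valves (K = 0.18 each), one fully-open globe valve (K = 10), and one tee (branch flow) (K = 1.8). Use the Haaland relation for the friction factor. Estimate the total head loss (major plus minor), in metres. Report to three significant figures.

V = 4Q/(πD²) = 2.039 m/s; V²/2g = 0.2119 m
Re = 4.20×10^5, ε/D = 3.85×10^-4 → f = 0.01697 (Haaland)
Major: h_f = f(L/D)·V²/2g = 0.01697·1021·0.2119 = 3.672 m
Minor: ΣK = 12.3; h_m = ΣK·V²/2g = 2.615 m
Total H_L = 3.672 + 2.615 = 6.287 m

H_L ≈ 6.29 m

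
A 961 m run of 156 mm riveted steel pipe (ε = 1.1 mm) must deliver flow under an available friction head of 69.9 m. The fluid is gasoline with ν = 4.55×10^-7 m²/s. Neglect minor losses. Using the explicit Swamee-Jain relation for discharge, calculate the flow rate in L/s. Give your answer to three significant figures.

Q ≈ 49.0 L/s

Swamee-Jain (Type II): Q = -0.965·√(gD⁵h_f/L)·ln[ε/(3.7D) + √(3.17ν²L/(gD³h_f))]
√(gD⁵h_f/L) = √(9.81·0.156⁵·69.9/961) = 0.008119
ε/(3.7D) = 0.00191; √(3.17ν²L/(gD³h_f)) = 1.56×10^-5
Q = -0.965·0.008119·ln(0.001921) = 0.04901 m³/s
Check: V = 2.56 m/s, Re = 8.79×10^5, f = 0.03394, h_f = 70.1 m ≈ 69.9 m ✓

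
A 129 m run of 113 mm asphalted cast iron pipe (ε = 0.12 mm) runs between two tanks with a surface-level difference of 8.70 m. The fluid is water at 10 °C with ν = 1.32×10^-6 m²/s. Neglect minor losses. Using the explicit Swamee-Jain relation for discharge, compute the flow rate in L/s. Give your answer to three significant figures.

Q ≈ 26.7 L/s

Swamee-Jain (Type II): Q = -0.965·√(gD⁵h_f/L)·ln[ε/(3.7D) + √(3.17ν²L/(gD³h_f))]
√(gD⁵h_f/L) = √(9.81·0.113⁵·8.70/129) = 0.003491
ε/(3.7D) = 2.87×10^-4; √(3.17ν²L/(gD³h_f)) = 7.61×10^-5
Q = -0.965·0.003491·ln(3.631×10^-4) = 0.02669 m³/s
Check: V = 2.66 m/s, Re = 2.28×10^5, f = 0.02128, h_f = 8.77 m ≈ 8.70 m ✓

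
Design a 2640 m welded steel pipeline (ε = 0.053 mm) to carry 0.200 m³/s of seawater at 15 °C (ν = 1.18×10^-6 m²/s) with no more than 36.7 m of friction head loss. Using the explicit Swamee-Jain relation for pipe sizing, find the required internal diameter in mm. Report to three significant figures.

D ≈ 327 mm

Swamee-Jain (Type III): D = 0.66·[ε^1.25·(LQ²/(gh_f))^4.75 + ν·Q^9.4·(L/(gh_f))^5.2]^0.04
LQ²/(gh_f) = 0.2933; L/(gh_f) = 7.333
Term 1 = ε^1.25·(…)^4.75 = 1.33×10^-8; Term 2 = ν·Q^9.4·(…)^5.2 = 1.00×10^-8
D = 0.66·(1.33×10^-8 + 1.00×10^-8)^0.04 = 0.3268 m = 327 mm
Check: V = 2.38 m/s, Re = 6.60×10^5, f = 0.01478, h_f = 34.6 m ≈ 36.7 m ✓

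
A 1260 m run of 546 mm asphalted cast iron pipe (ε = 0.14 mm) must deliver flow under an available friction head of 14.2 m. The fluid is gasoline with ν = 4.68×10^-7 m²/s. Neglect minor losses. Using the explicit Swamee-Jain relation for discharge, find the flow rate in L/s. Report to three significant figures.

Swamee-Jain (Type II): Q = -0.965·√(gD⁵h_f/L)·ln[ε/(3.7D) + √(3.17ν²L/(gD³h_f))]
√(gD⁵h_f/L) = √(9.81·0.546⁵·14.2/1260) = 0.07324
ε/(3.7D) = 6.93×10^-5; √(3.17ν²L/(gD³h_f)) = 6.21×10^-6
Q = -0.965·0.07324·ln(7.551×10^-5) = 0.6708 m³/s
Check: V = 2.87 m/s, Re = 3.34×10^6, f = 0.01478, h_f = 14.3 m ≈ 14.2 m ✓

Q ≈ 671 L/s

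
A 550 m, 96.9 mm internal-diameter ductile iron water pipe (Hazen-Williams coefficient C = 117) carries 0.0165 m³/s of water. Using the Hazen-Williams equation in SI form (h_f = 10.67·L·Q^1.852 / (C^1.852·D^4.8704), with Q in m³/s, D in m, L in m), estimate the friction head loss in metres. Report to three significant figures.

h_f ≈ 37.5 m

h_f = 10.67·550·0.0165^1.852 / (117^1.852·0.0969^4.8704) = 37.50 m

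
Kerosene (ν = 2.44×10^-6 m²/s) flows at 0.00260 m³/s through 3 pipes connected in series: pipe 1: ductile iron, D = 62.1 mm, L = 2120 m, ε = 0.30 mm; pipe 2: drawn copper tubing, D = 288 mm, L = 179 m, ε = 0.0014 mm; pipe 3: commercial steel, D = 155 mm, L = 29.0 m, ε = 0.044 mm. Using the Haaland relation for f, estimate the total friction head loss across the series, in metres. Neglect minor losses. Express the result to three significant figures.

H ≈ 43.3 m

Pipe 1: V = 0.8584 m/s, Re = 2.18×10^4, ε/D = 0.00483, f = 0.03374, h_1 = f(L/D)V²/2g = 43.25 m
Pipe 2: V = 0.03991 m/s, Re = 4710, ε/D = 4.86×10^-6, f = 0.03842, h_2 = f(L/D)V²/2g = 0.001939 m
Pipe 3: V = 0.1378 m/s, Re = 8750, ε/D = 2.84×10^-4, f = 0.03235, h_3 = f(L/D)V²/2g = 0.005858 m
Series → Q common, losses add: H = Σh = 43.26 m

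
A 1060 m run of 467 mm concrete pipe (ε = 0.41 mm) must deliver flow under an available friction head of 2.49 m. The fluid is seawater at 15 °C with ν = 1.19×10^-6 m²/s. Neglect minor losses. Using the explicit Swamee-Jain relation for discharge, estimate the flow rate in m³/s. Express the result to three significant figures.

Q ≈ 0.179 m³/s

Swamee-Jain (Type II): Q = -0.965·√(gD⁵h_f/L)·ln[ε/(3.7D) + √(3.17ν²L/(gD³h_f))]
√(gD⁵h_f/L) = √(9.81·0.467⁵·2.49/1060) = 0.02262
ε/(3.7D) = 2.37×10^-4; √(3.17ν²L/(gD³h_f)) = 4.37×10^-5
Q = -0.965·0.02262·ln(2.810×10^-4) = 0.1785 m³/s
Check: V = 1.04 m/s, Re = 4.09×10^5, f = 0.01995, h_f = 2.51 m ≈ 2.49 m ✓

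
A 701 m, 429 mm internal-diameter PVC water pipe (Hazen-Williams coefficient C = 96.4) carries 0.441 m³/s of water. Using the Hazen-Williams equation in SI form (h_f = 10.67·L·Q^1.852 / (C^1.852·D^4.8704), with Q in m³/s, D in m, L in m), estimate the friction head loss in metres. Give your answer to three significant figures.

h_f ≈ 21.4 m

h_f = 10.67·701·0.441^1.852 / (96.4^1.852·0.429^4.8704) = 21.43 m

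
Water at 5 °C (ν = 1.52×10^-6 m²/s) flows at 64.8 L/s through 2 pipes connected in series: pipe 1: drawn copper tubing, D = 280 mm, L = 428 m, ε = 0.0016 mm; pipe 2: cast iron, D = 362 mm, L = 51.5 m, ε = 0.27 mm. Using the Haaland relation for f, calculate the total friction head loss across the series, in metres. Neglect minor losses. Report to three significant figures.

Pipe 1: V = 1.052 m/s, Re = 1.94×10^5, ε/D = 5.71×10^-6, f = 0.01563, h_1 = f(L/D)V²/2g = 1.348 m
Pipe 2: V = 0.6296 m/s, Re = 1.50×10^5, ε/D = 7.46×10^-4, f = 0.02026, h_2 = f(L/D)V²/2g = 0.05824 m
Series → Q common, losses add: H = Σh = 1.406 m

H ≈ 1.41 m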